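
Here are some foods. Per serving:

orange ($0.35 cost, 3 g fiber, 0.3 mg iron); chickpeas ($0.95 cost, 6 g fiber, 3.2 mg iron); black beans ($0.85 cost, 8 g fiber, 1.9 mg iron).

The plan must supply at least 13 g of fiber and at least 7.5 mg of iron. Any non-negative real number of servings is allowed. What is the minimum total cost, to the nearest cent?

At the optimum either one food covers both requirements or two foods hit both targets exactly; no other combination can be cheaper.
orange only: max(13/3, 7.5/0.3) = 25 servings → $8.75.
chickpeas only: max(13/6, 7.5/3.2) = 2.344 servings → $2.23.
black beans only: max(13/8, 7.5/1.9) = 3.947 servings → $3.36.
orange + chickpeas: intersection lies outside the first quadrant.
orange + black beans: the both-tight solution has a negative serving — not a feasible corner.
chickpeas + black beans with both targets exact would need a negative amount; discard.
So the least-cost plan costs $2.23.

$2.23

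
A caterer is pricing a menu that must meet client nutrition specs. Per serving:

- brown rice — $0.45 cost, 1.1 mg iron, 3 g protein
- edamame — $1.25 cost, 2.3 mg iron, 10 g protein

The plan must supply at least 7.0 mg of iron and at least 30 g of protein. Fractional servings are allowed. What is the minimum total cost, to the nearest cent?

At the optimum either one food covers both requirements or two foods hit both targets exactly; no other combination can be cheaper.
brown rice only: max(7.0/1.1, 30/3) = 10 servings → $4.50.
edamame only: max(7.0/2.3, 30/10) = 3.043 servings → $3.80.
brown rice + edamame with both tight: 0.2439 servings and 2.927 servings → $3.77.
The minimum over all feasible corners is $3.77.

$3.77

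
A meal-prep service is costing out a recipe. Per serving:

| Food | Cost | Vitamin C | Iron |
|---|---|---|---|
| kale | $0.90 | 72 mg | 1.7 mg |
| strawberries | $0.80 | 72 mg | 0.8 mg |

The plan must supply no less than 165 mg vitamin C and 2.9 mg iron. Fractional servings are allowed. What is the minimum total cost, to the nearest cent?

$1.95

This is a tiny linear program; its minimum lies at a vertex of the feasible set. List the vertices and price them.
kale only: max(165/72, 2.9/1.7) = 2.292 servings → $2.06.
strawberries only: max(165/72, 2.9/0.8) = 3.625 servings → $2.90.
kale + strawberries with both tight: 1.185 servings and 1.106 servings → $1.95.
The minimum over all feasible corners is $1.95.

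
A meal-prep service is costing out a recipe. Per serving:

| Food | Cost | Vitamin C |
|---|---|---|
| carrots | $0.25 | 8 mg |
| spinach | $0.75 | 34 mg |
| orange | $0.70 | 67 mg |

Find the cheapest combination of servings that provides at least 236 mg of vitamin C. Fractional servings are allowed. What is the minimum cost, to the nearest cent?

Cost per mg of vitamin C: orange $0.0104, spinach $0.0221, carrots $0.0312.
With no serving limits, use only orange: 236 mg / 67 mg = 3.522 servings × $0.70 = $2.47.

$2.47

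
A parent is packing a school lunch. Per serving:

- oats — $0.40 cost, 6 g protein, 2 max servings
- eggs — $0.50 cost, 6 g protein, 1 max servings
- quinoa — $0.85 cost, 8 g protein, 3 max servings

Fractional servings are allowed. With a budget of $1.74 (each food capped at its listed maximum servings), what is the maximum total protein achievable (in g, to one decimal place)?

Protein per dollar: oats 15, eggs 12, quinoa 9.412.
Take 2 servings of oats: spends $0.80, +12.0 g protein (running total 12.0 g).
Take 1 serving of eggs: spends $0.50, +6.0 g protein (running total 18.0 g).
Take 0.5176 servings of quinoa: spends $0.44, +4.1 g protein (running total 22.1 g).
Filling greedily by protein-per-dollar is optimal for one linear limit, giving 22.1 g.

22.1 g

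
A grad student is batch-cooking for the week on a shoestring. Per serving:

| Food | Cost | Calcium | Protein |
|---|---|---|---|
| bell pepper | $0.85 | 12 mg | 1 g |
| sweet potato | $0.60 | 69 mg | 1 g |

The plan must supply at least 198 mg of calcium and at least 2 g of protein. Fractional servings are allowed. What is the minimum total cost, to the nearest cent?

$1.72

The cheapest plan sits at a corner of the feasible region — with two constraints it uses at most two foods.
bell pepper only: max(198/12, 2/1) = 16.5 servings → $14.03.
sweet potato only: max(198/69, 2/1) = 2.87 servings → $1.72.
bell pepper + sweet potato: intersection lies outside the first quadrant.
The minimum over all feasible corners is $1.72.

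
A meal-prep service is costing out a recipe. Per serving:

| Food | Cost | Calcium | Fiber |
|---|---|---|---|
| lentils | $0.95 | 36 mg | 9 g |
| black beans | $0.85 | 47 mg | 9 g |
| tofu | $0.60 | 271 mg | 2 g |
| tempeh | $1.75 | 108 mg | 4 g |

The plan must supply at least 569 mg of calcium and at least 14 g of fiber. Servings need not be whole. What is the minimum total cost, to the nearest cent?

$2.10

This is a tiny linear program; its minimum lies at a vertex of the feasible set. List the vertices and price them.
lentils only: max(569/36, 14/9) = 15.81 servings → $15.02.
black beans only: max(569/47, 14/9) = 12.11 servings → $10.29.
tofu only: max(569/271, 14/2) = 7 servings → $4.20.
tempeh only: max(569/108, 14/4) = 5.269 servings → $9.22.
lentils + black beans: intersection lies outside the first quadrant.
lentils + tofu with both tight: 1.122 servings and 1.951 servings → $2.24.
lentils + tempeh: the both-tight solution has a negative serving — not a feasible corner.
black beans + tofu with both tight: 1.133 servings and 1.903 servings → $2.10.
black beans + tempeh: intersection lies outside the first quadrant.
tofu + tempeh with both tight: 0.8802 servings and 3.06 servings → $5.88.
Cheapest feasible corner: $2.10.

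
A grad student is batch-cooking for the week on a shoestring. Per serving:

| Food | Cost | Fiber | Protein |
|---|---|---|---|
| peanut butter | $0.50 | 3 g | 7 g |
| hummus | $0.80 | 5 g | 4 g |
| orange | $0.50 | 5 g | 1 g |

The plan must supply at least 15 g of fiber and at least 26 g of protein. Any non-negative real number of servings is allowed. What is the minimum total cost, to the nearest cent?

$2.22

A basic optimal solution has at most two foods positive. Try each food alone and each pair with both targets met exactly.
peanut butter only: max(15/3, 26/7) = 5 servings → $2.50.
hummus only: max(15/5, 26/4) = 6.5 servings → $5.20.
orange only: max(15/5, 26/1) = 26 servings → $13.00.
peanut butter + hummus with both tight: 3.043 servings and 1.174 servings → $2.46.
peanut butter + orange with both tight: 3.594 servings and 0.8438 servings → $2.22.
hummus + orange with both targets exact would need a negative amount; discard.
The minimum over all feasible corners is $2.22.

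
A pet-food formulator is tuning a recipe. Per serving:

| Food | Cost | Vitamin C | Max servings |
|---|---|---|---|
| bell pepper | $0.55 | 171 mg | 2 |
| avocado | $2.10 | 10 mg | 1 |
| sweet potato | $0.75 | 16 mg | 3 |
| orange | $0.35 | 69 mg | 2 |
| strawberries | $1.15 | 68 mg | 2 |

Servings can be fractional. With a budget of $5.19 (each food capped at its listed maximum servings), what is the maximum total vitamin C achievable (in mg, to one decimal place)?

Vitamin C per dollar: bell pepper 310.9, orange 197.1, strawberries 59.13, sweet potato 21.33, avocado 4.762.
Take 2 servings of bell pepper: spends $1.10, +342.0 mg vitamin C (running total 342.0 mg).
Take 2 servings of orange: spends $0.70, +138.0 mg vitamin C (running total 480.0 mg).
Take 2 servings of strawberries: spends $2.30, +136.0 mg vitamin C (running total 616.0 mg).
Take 1.453 servings of sweet potato: spends $1.09, +23.3 mg vitamin C (running total 639.3 mg).
Filling greedily by vitamin C-per-dollar is optimal for one linear limit, giving 639.3 mg.

639.3 mg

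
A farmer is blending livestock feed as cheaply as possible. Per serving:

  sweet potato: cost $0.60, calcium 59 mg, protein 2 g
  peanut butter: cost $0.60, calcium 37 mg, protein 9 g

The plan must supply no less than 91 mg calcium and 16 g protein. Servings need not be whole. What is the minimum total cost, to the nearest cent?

The cheapest plan sits at a corner of the feasible region — with two constraints it uses at most two foods.
sweet potato only: max(91/59, 16/2) = 8 servings → $4.80.
peanut butter only: max(91/37, 16/9) = 2.459 servings → $1.48.
sweet potato + peanut butter with both tight: 0.4967 servings and 1.667 servings → $1.30.
The minimum over all feasible corners is $1.30.

$1.30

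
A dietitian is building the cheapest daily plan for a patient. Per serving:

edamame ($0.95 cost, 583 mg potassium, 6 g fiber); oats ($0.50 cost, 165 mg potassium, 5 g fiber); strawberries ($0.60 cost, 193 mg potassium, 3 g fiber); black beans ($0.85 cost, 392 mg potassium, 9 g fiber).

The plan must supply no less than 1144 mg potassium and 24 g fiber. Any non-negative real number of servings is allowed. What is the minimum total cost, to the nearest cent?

$2.38

For a min-cost LP with two ≥-constraints, a basic feasible solution has at most two positive variables.
edamame only: max(1144/583, 24/6) = 4 servings → $3.80.
oats only: max(1144/165, 24/5) = 6.933 servings → $3.47.
strawberries only: max(1144/193, 24/3) = 8 servings → $4.80.
black beans only: max(1144/392, 24/9) = 2.918 servings → $2.48.
edamame + oats with both tight: 0.9143 servings and 3.703 servings → $2.72.
edamame + strawberries: the both-tight solution has a negative serving — not a feasible corner.
edamame + black beans with both tight: 0.3067 servings and 2.462 servings → $2.38.
oats + strawberries with both tight: 2.553 servings and 3.745 servings → $3.52.
oats + black beans: intersection lies outside the first quadrant.
strawberries + black beans with both tight: 1.583 servings and 2.139 servings → $2.77.
The minimum over all feasible corners is $2.38.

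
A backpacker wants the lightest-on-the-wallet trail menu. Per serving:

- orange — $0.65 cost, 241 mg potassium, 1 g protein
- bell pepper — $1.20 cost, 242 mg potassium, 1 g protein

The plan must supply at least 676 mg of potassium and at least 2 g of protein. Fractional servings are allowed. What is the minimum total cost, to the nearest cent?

$1.82

With two linear requirements the optimum uses one or two foods; enumerate the corners.
orange only: max(676/241, 2/1) = 2.805 servings → $1.82.
bell pepper only: max(676/242, 2/1) = 2.793 servings → $3.35.
orange + bell pepper: intersection lies outside the first quadrant.
Cheapest feasible corner: $1.82.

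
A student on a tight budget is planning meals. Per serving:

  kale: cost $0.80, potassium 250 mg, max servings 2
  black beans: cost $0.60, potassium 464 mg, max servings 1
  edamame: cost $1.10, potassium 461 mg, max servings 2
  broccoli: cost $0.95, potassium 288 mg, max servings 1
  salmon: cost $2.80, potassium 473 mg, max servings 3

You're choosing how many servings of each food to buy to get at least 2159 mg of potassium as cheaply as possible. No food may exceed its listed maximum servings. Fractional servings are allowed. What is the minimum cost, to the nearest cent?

Cost per mg of potassium: black beans $0.0013, edamame $0.0024, kale $0.0032, broccoli $0.0033, salmon $0.0059.
Take 1 serving of black beans: +464.0 mg potassium for $0.60 (total $0.60, still need 1695.0 mg).
Take 2 servings of edamame: +922.0 mg potassium for $2.20 (total $2.80, still need 773.0 mg).
Take 2 servings of kale: +500.0 mg potassium for $1.60 (total $4.40, still need 273.0 mg).
Take 0.9479 servings of broccoli: +273.0 mg potassium for $0.90 (total $5.30, still need 0.0 mg).
Greedy by cheapest-per-mg is optimal for a single linear constraint, so the minimum cost is $5.30.

$5.30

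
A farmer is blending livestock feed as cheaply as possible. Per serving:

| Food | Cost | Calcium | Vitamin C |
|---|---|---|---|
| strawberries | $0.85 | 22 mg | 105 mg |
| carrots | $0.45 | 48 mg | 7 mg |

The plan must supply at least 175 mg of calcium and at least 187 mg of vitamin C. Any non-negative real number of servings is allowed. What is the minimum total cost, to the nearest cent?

strawberries only: max(175/22, 187/105) = 7.955 servings → $6.76.
carrots only: max(175/48, 187/7) = 26.71 servings → $12.02.
strawberries + carrots with both tight: 1.586 servings and 2.919 servings → $2.66.
So the least-cost plan costs $2.66.

$2.66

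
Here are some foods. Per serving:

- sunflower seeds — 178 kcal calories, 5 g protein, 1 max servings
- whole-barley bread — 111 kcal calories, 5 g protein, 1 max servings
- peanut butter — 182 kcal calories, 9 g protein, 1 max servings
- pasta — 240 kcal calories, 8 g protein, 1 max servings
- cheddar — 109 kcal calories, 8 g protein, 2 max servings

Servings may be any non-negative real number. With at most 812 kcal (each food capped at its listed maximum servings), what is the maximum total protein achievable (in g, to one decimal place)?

Protein per kcal: cheddar 0.07339, peanut butter 0.04945, whole-barley bread 0.04505, pasta 0.03333, sunflower seeds 0.02809.
Take 2 servings of cheddar: uses 218 kcal, +16.0 g protein (running total 16.0 g).
Take 1 serving of peanut butter: uses 182 kcal, +9.0 g protein (running total 25.0 g).
Take 1 serving of whole-barley bread: uses 111 kcal, +5.0 g protein (running total 30.0 g).
Take 1 serving of pasta: uses 240 kcal, +8.0 g protein (running total 38.0 g).
Take 0.3427 servings of sunflower seeds: uses 61 kcal, +1.7 g protein (running total 39.7 g).
Filling greedily by protein-per-kcal is optimal for one linear limit, giving 39.7 g.

39.7 g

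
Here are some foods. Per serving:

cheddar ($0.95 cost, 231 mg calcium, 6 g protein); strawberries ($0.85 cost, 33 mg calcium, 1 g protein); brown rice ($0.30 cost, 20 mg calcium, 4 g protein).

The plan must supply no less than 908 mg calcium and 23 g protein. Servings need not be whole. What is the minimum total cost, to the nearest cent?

$3.73

Check every corner: each single food scaled to meet both minima, and each pair solved so both constraints bind.
cheddar only: max(908/231, 23/6) = 3.931 servings → $3.73.
strawberries only: max(908/33, 23/1) = 27.52 servings → $23.39.
brown rice only: max(908/20, 23/4) = 45.4 servings → $13.62.
cheddar + strawberries: the both-tight solution has a negative serving — not a feasible corner.
cheddar + brown rice with both targets exact would need a negative amount; discard.
strawberries + brown rice: intersection lies outside the first quadrant.
So the least-cost plan costs $3.73.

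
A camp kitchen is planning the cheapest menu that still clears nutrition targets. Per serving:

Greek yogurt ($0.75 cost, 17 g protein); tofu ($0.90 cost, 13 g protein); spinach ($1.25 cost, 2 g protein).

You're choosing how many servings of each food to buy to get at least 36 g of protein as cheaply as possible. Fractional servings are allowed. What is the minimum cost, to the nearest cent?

$1.59

Cost per g of protein: Greek yogurt $0.0441, tofu $0.0692, spinach $0.6250.
With no serving limits, use only Greek yogurt: 36 g / 17 g = 2.118 servings × $0.75 = $1.59.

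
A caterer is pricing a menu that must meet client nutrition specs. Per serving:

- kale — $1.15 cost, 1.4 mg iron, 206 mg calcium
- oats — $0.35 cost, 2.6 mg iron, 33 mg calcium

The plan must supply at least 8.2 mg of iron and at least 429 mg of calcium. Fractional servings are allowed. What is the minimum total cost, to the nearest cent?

$2.76

Check every corner: each single food scaled to meet both minima, and each pair solved so both constraints bind.
kale only: max(8.2/1.4, 429/206) = 5.857 servings → $6.74.
oats only: max(8.2/2.6, 429/33) = 13 servings → $4.55.
kale + oats with both tight: 1.726 servings and 2.224 servings → $2.76.
So the least-cost plan costs $2.76.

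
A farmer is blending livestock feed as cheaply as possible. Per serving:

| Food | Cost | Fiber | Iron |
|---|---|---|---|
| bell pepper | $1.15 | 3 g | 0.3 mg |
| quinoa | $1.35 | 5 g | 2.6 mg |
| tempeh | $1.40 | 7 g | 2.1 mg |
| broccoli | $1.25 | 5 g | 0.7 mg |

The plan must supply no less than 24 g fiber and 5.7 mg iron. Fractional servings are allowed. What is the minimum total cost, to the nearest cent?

$4.80

An LP optimum is at a vertex; with two nutrient constraints at most two foods are used. Check each candidate.
bell pepper only: max(24/3, 5.7/0.3) = 19 servings → $21.85.
quinoa only: max(24/5, 5.7/2.6) = 4.8 servings → $6.48.
tempeh only: max(24/7, 5.7/2.1) = 3.429 servings → $4.80.
broccoli only: max(24/5, 5.7/0.7) = 8.143 servings → $10.18.
bell pepper + quinoa with both tight: 5.381 servings and 1.571 servings → $8.31.
bell pepper + tempeh with both tight: 2.5 servings and 2.357 servings → $6.17.
bell pepper + broccoli with both targets exact would need a negative amount; discard.
quinoa + tempeh: intersection lies outside the first quadrant.
quinoa + broccoli with both tight: 1.232 servings and 3.568 servings → $6.12.
tempeh + broccoli with both tight: 2.089 servings and 1.875 servings → $5.27.
Cheapest feasible corner: $4.80.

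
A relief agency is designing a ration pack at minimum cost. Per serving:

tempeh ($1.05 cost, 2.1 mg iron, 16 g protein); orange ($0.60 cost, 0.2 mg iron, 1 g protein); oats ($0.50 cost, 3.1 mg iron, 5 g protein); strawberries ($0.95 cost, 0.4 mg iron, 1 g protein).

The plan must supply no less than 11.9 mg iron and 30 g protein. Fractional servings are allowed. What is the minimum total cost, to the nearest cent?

$2.53

The cheapest plan sits at a corner of the feasible region — with two constraints it uses at most two foods.
tempeh only: max(11.9/2.1, 30/16) = 5.667 servings → $5.95.
orange only: max(11.9/0.2, 30/1) = 59.5 servings → $35.70.
oats only: max(11.9/3.1, 30/5) = 6 servings → $3.00.
strawberries only: max(11.9/0.4, 30/1) = 30 servings → $28.50.
tempeh + orange with both targets exact would need a negative amount; discard.
tempeh + oats with both tight: 0.8568 servings and 3.258 servings → $2.53.
tempeh + strawberries with both tight: 0.02326 servings and 29.63 servings → $28.17.
orange + oats with both tight: 15.95 servings and 2.81 servings → $10.98.
orange + strawberries with both tight: 0.5 servings and 29.5 servings → $28.32.
oats + strawberries with both targets exact would need a negative amount; discard.
Cheapest feasible corner: $2.53.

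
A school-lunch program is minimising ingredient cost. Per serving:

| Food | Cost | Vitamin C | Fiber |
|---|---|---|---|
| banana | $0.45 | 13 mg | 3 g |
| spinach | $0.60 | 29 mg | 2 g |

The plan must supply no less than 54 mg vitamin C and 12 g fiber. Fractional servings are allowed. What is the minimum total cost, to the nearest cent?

$1.83

Check every corner: each single food scaled to meet both minima, and each pair solved so both constraints bind.
banana only: max(54/13, 12/3) = 4.154 servings → $1.87.
spinach only: max(54/29, 12/2) = 6 servings → $3.60.
banana + spinach with both tight: 3.934 servings and 0.09836 servings → $1.83.
Cheapest feasible corner: $1.83.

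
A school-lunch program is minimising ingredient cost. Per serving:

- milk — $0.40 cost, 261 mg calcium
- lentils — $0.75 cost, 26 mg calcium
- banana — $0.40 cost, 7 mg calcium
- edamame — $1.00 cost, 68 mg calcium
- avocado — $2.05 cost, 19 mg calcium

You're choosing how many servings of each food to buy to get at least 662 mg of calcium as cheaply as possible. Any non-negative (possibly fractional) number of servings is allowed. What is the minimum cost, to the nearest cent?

$1.01

Cost per mg of calcium: milk $0.0015, edamame $0.0147, lentils $0.0288, banana $0.0571, avocado $0.1079.
With no serving limits, use only milk: 662 mg / 261 mg = 2.536 servings × $0.40 = $1.01.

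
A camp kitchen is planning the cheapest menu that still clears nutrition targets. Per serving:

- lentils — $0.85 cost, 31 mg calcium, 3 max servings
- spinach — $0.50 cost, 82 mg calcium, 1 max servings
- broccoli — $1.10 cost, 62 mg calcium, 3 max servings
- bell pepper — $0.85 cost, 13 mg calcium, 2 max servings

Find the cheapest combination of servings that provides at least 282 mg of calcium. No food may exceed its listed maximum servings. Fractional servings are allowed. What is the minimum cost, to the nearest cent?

Cost per mg of calcium: spinach $0.0061, broccoli $0.0177, lentils $0.0274, bell pepper $0.0654.
Take 1 serving of spinach: +82.0 mg calcium for $0.50 (total $0.50, still need 200.0 mg).
Take 3 servings of broccoli: +186.0 mg calcium for $3.30 (total $3.80, still need 14.0 mg).
Take 0.4516 servings of lentils: +14.0 mg calcium for $0.38 (total $4.18, still need 0.0 mg).
Filling from the cheapest source first is optimal under one linear minimum: $4.18.

$4.18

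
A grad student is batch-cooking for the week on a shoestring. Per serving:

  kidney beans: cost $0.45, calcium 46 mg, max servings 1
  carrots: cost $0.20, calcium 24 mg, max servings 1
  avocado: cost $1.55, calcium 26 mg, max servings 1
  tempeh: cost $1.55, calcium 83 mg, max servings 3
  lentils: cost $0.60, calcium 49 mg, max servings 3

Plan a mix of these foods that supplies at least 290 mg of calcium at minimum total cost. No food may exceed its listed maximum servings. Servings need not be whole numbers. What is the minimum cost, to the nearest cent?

Cost per mg of calcium: carrots $0.0083, kidney beans $0.0098, lentils $0.0122, tempeh $0.0187, avocado $0.0596.
Take 1 serving of carrots: +24.0 mg calcium for $0.20 (total $0.20, still need 266.0 mg).
Take 1 serving of kidney beans: +46.0 mg calcium for $0.45 (total $0.65, still need 220.0 mg).
Take 3 servings of lentils: +147.0 mg calcium for $1.80 (total $2.45, still need 73.0 mg).
Take 0.8795 servings of tempeh: +73.0 mg calcium for $1.36 (total $3.81, still need 0.0 mg).
Greedy by cheapest-per-mg is optimal for a single linear constraint, so the minimum cost is $3.81.

$3.81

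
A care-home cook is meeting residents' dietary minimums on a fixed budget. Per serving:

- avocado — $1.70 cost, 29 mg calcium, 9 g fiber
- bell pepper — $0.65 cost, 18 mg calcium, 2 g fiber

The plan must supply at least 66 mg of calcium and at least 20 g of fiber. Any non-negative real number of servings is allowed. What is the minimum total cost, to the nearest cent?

avocado only: max(66/29, 20/9) = 2.276 servings → $3.87.
bell pepper only: max(66/18, 20/2) = 10 servings → $6.50.
avocado + bell pepper with both tight: 2.192 servings and 0.1346 servings → $3.81.
Cheapest feasible corner: $3.81.

$3.81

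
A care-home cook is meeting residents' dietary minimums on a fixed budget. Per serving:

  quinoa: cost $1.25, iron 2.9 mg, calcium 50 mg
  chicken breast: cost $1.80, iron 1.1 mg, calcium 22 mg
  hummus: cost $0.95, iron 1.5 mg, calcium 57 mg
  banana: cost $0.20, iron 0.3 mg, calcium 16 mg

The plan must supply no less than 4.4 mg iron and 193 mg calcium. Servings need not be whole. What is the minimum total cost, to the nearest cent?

$2.66

At the optimum either one food covers both requirements or two foods hit both targets exactly; no other combination can be cheaper.
quinoa only: max(4.4/2.9, 193/50) = 3.86 servings → $4.83.
chicken breast only: max(4.4/1.1, 193/22) = 8.773 servings → $15.79.
hummus only: max(4.4/1.5, 193/57) = 3.386 servings → $3.22.
banana only: max(4.4/0.3, 193/16) = 14.67 servings → $2.93.
quinoa + chicken breast: intersection lies outside the first quadrant.
quinoa + hummus: the both-tight solution has a negative serving — not a feasible corner.
quinoa + banana with both tight: 0.3981 servings and 10.82 servings → $2.66.
chicken breast + hummus: the both-tight solution has a negative serving — not a feasible corner.
chicken breast + banana with both tight: 1.136 servings and 10.5 servings → $4.15.
hummus + banana with both tight: 1.812 servings and 5.609 servings → $2.84.
Cheapest feasible corner: $2.66.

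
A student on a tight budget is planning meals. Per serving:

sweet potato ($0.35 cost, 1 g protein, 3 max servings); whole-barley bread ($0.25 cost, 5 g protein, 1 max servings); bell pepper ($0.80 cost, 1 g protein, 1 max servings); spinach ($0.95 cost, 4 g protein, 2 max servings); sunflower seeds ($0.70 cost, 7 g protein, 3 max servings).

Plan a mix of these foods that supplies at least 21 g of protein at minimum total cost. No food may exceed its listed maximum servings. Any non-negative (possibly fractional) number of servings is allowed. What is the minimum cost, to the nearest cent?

$1.85

Cost per g of protein: whole-barley bread $0.0500, sunflower seeds $0.1000, spinach $0.2375, sweet potato $0.3500, bell pepper $0.8000.
Take 1 serving of whole-barley bread: +5.0 g protein for $0.25 (total $0.25, still need 16.0 g).
Take 2.286 servings of sunflower seeds: +16.0 g protein for $1.60 (total $1.85, still need 0.0 g).
Greedy by cheapest-per-g is optimal for a single linear constraint, so the minimum cost is $1.85.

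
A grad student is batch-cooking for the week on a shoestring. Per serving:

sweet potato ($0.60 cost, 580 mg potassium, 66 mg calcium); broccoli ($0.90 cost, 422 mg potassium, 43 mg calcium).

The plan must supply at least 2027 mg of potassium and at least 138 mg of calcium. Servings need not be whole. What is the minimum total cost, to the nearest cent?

$2.10

For a min-cost LP with two ≥-constraints, a basic feasible solution has at most two positive variables.
sweet potato only: max(2027/580, 138/66) = 3.495 servings → $2.10.
broccoli only: max(2027/422, 138/43) = 4.803 servings → $4.32.
sweet potato + broccoli: intersection lies outside the first quadrant.
Cheapest feasible corner: $2.10.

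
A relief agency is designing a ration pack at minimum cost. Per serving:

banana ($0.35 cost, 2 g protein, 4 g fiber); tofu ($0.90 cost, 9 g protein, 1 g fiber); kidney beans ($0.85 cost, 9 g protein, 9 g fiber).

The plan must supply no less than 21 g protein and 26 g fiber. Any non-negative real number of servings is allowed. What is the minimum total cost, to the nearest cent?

banana only: max(21/2, 26/4) = 10.5 servings → $3.67.
tofu only: max(21/9, 26/1) = 26 servings → $23.40.
kidney beans only: max(21/9, 26/9) = 2.889 servings → $2.46.
banana + tofu with both tight: 6.265 servings and 0.9412 servings → $3.04.
banana + kidney beans with both tight: 2.5 servings and 1.778 servings → $2.39.
tofu + kidney beans with both targets exact would need a negative amount; discard.
The minimum over all feasible corners is $2.39.

$2.39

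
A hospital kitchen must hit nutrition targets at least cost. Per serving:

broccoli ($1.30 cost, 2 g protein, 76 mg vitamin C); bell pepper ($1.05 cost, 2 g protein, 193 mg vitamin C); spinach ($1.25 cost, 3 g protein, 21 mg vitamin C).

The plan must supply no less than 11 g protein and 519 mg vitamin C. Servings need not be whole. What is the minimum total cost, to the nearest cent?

$5.12

At the optimum either one food covers both requirements or two foods hit both targets exactly; no other combination can be cheaper.
broccoli only: max(11/2, 519/76) = 6.829 servings → $8.88.
bell pepper only: max(11/2, 519/193) = 5.5 servings → $5.78.
spinach only: max(11/3, 519/21) = 24.71 servings → $30.89.
broccoli + bell pepper with both tight: 4.637 servings and 0.8632 servings → $6.93.
broccoli + spinach: the both-tight solution has a negative serving — not a feasible corner.
bell pepper + spinach with both tight: 2.469 servings and 2.02 servings → $5.12.
The minimum over all feasible corners is $5.12.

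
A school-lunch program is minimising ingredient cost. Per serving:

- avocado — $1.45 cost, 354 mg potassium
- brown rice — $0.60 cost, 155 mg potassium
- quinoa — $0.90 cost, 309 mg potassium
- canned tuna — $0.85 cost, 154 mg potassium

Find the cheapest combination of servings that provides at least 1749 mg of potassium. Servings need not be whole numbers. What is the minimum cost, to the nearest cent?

Cost per mg of potassium: quinoa $0.0029, brown rice $0.0039, avocado $0.0041, canned tuna $0.0055.
With no serving limits, use only quinoa: 1749 mg / 309 mg = 5.66 servings × $0.90 = $5.09.

$5.09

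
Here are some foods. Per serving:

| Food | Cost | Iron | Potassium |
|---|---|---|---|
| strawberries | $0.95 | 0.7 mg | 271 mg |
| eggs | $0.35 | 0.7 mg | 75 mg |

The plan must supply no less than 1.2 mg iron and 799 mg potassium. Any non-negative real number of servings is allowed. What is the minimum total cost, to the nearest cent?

$2.80

Compare the cost at each extreme point of the feasible region.
strawberries only: max(1.2/0.7, 799/271) = 2.948 servings → $2.80.
eggs only: max(1.2/0.7, 799/75) = 10.65 servings → $3.73.
strawberries + eggs: the both-tight solution has a negative serving — not a feasible corner.
Cheapest feasible corner: $2.80.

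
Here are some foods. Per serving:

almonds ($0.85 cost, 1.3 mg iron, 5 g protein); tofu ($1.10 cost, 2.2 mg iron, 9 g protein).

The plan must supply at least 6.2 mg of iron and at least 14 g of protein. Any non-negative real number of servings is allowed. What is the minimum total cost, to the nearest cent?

The cheapest plan sits at a corner of the feasible region — with two constraints it uses at most two foods.
almonds only: max(6.2/1.3, 14/5) = 4.769 servings → $4.05.
tofu only: max(6.2/2.2, 14/9) = 2.818 servings → $3.10.
almonds + tofu with both targets exact would need a negative amount; discard.
The minimum over all feasible corners is $3.10.

$3.10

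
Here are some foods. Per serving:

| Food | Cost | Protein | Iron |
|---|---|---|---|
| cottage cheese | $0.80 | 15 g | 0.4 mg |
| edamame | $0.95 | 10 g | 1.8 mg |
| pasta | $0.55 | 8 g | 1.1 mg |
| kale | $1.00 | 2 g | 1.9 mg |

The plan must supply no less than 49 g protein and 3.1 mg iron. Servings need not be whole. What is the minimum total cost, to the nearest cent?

cottage cheese only: max(49/15, 3.1/0.4) = 7.75 servings → $6.20.
edamame only: max(49/10, 3.1/1.8) = 4.9 servings → $4.66.
pasta only: max(49/8, 3.1/1.1) = 6.125 servings → $3.37.
kale only: max(49/2, 3.1/1.9) = 24.5 servings → $24.50.
cottage cheese + edamame with both tight: 2.487 servings and 1.17 servings → $3.10.
cottage cheese + pasta with both tight: 2.188 servings and 2.023 servings → $2.86.
cottage cheese + kale with both tight: 3.137 servings and 0.9711 servings → $3.48.
edamame + pasta: the both-tight solution has a negative serving — not a feasible corner.
edamame + kale: intersection lies outside the first quadrant.
pasta + kale: intersection lies outside the first quadrant.
Cheapest feasible corner: $2.86.

$2.86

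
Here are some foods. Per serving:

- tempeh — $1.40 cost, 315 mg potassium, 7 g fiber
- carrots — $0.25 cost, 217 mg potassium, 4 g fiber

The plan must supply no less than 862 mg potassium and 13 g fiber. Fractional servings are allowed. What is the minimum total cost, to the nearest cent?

$0.99

With two linear requirements the optimum uses one or two foods; enumerate the corners.
tempeh only: max(862/315, 13/7) = 2.737 servings → $3.83.
carrots only: max(862/217, 13/4) = 3.972 servings → $0.99.
tempeh + carrots: intersection lies outside the first quadrant.
So the least-cost plan costs $0.99.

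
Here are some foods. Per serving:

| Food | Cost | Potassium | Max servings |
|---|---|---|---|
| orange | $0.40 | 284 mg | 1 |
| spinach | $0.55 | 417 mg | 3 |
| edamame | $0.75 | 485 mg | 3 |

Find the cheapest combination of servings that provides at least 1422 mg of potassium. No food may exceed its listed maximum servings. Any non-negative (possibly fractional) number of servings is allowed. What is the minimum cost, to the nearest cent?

$1.89

Cost per mg of potassium: spinach $0.0013, orange $0.0014, edamame $0.0015.
Take 3 servings of spinach: +1251.0 mg potassium for $1.65 (total $1.65, still need 171.0 mg).
Take 0.6021 servings of orange: +171.0 mg potassium for $0.24 (total $1.89, still need 0.0 mg).
Greedy by cheapest-per-mg is optimal for a single linear constraint, so the minimum cost is $1.89.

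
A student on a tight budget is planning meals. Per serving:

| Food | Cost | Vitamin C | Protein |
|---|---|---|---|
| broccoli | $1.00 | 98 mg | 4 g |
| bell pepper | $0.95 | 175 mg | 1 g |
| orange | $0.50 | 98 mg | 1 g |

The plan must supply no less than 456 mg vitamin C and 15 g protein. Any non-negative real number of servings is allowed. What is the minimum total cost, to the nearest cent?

$4.05

With two linear requirements the optimum uses one or two foods; enumerate the corners.
broccoli only: max(456/98, 15/4) = 4.653 servings → $4.65.
bell pepper only: max(456/175, 15/1) = 15 servings → $14.25.
orange only: max(456/98, 15/1) = 15 servings → $7.50.
broccoli + bell pepper with both tight: 3.603 servings and 0.588 servings → $4.16.
broccoli + orange with both tight: 3.449 servings and 1.204 servings → $4.05.
bell pepper + orange: the both-tight solution has a negative serving — not a feasible corner.
The minimum over all feasible corners is $4.05.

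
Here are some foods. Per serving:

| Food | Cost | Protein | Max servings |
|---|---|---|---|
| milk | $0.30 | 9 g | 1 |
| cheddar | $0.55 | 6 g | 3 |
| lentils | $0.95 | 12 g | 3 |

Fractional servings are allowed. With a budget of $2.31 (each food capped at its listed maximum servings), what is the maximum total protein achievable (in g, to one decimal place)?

34.4 g

Protein per dollar: milk 30, lentils 12.63, cheddar 10.91.
Take 1 serving of milk: spends $0.30, +9.0 g protein (running total 9.0 g).
Take 2.116 servings of lentils: spends $2.01, +25.4 g protein (running total 34.4 g).
Greedy by best ratio exhausts the cost allowance optimally: 34.4 g.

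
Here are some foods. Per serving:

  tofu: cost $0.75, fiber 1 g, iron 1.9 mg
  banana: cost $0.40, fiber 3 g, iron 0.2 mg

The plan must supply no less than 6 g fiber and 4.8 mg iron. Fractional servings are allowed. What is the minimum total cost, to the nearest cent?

Minimising a linear cost over {fiber ≥ 6, iron ≥ 4.8, servings ≥ 0} — the optimum is at a vertex, using one or two foods.
tofu only: max(6/1, 4.8/1.9) = 6 servings → $4.50.
banana only: max(6/3, 4.8/0.2) = 24 servings → $9.60.
tofu + banana with both tight: 2.4 servings and 1.2 servings → $2.28.
The minimum over all feasible corners is $2.28.

$2.28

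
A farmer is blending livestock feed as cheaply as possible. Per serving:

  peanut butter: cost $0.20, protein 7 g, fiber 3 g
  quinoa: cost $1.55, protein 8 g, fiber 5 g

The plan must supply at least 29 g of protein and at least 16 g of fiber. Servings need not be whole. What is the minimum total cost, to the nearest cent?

A basic optimal solution has at most two foods positive. Try each food alone and each pair with both targets met exactly.
peanut butter only: max(29/7, 16/3) = 5.333 servings → $1.07.
quinoa only: max(29/8, 16/5) = 3.625 servings → $5.62.
peanut butter + quinoa with both tight: 1.545 servings and 2.273 servings → $3.83.
So the least-cost plan costs $1.07.

$1.07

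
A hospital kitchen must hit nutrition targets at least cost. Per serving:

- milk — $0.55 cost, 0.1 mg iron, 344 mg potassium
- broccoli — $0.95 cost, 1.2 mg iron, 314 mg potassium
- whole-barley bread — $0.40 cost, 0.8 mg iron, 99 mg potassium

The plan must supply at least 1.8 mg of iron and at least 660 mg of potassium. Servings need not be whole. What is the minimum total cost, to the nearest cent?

The cheapest plan sits at a corner of the feasible region — with two constraints it uses at most two foods.
milk only: max(1.8/0.1, 660/344) = 18 servings → $9.90.
broccoli only: max(1.8/1.2, 660/314) = 2.102 servings → $2.00.
whole-barley bread only: max(1.8/0.8, 660/99) = 6.667 servings → $2.67.
milk + broccoli with both tight: 0.5947 servings and 1.45 servings → $1.70.
milk + whole-barley bread with both tight: 1.319 servings and 2.085 servings → $1.56.
broccoli + whole-barley bread: the both-tight solution has a negative serving — not a feasible corner.
So the least-cost plan costs $1.56.

$1.56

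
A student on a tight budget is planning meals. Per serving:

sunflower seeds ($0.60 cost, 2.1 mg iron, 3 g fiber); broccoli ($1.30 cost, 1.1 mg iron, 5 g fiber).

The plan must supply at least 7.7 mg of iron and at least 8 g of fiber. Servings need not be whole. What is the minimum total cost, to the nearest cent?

Check every corner: each single food scaled to meet both minima, and each pair solved so both constraints bind.
sunflower seeds only: max(7.7/2.1, 8/3) = 3.667 servings → $2.20.
broccoli only: max(7.7/1.1, 8/5) = 7 servings → $9.10.
sunflower seeds + broccoli with both targets exact would need a negative amount; discard.
Cheapest feasible corner: $2.20.

$2.20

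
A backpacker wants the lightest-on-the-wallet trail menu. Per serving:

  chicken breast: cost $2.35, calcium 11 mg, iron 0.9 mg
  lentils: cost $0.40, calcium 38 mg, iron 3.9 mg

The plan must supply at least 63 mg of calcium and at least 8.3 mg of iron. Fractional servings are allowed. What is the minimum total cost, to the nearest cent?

chicken breast only: max(63/11, 8.3/0.9) = 9.222 servings → $21.67.
lentils only: max(63/38, 8.3/3.9) = 2.128 servings → $0.85.
chicken breast + lentils: intersection lies outside the first quadrant.
Cheapest feasible corner: $0.85.

$0.85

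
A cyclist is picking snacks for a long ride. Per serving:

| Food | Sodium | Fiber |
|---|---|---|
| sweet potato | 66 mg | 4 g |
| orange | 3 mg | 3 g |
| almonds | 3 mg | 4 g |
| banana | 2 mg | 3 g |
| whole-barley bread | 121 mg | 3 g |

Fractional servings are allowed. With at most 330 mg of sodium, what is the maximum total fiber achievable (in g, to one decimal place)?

Fiber per mg sodium: banana 1.5, almonds 1.333, orange 1, sweet potato 0.06061, whole-barley bread 0.02479.
With no serving limits, spend the whole sodium allowance on banana: 330 mg / 2 mg × 3 g = 495.0 g.

495.0 g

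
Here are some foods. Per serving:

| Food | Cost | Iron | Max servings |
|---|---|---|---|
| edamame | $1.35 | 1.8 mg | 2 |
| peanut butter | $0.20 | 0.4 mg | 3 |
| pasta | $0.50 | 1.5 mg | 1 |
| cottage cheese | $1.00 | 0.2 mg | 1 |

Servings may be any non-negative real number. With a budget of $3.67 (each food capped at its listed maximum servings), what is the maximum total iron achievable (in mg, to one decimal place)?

6.1 mg

Iron per dollar: pasta 3, peanut butter 2, edamame 1.333, cottage cheese 0.2.
Take 1 serving of pasta: spends $0.50, +1.5 mg iron (running total 1.5 mg).
Take 3 servings of peanut butter: spends $0.60, +1.2 mg iron (running total 2.7 mg).
Take 1.904 servings of edamame: spends $2.57, +3.4 mg iron (running total 6.1 mg).
Greedy by best ratio exhausts the cost allowance optimally: 6.1 mg.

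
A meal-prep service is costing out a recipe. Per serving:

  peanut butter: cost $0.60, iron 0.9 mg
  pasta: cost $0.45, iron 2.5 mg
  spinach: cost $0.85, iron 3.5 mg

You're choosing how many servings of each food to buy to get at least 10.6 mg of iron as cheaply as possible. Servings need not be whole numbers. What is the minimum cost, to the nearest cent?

Cost per mg of iron: pasta $0.1800, spinach $0.2429, peanut butter $0.6667.
With no serving limits, use only pasta: 10.6 mg / 2.5 mg = 4.24 servings × $0.45 = $1.91.

$1.91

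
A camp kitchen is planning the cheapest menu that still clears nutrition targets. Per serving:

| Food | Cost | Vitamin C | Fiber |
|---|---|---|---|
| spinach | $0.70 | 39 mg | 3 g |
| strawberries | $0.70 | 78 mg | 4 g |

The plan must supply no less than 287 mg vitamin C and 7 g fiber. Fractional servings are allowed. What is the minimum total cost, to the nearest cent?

With two linear requirements the optimum uses one or two foods; enumerate the corners.
spinach only: max(287/39, 7/3) = 7.359 servings → $5.15.
strawberries only: max(287/78, 7/4) = 3.679 servings → $2.58.
spinach + strawberries: the both-tight solution has a negative serving — not a feasible corner.
Cheapest feasible corner: $2.58.

$2.58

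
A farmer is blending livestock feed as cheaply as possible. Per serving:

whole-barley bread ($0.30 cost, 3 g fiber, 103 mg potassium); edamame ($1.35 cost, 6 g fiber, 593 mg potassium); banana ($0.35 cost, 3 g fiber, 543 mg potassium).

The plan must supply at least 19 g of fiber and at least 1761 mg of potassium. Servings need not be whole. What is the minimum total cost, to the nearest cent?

Compare the cost at each extreme point of the feasible region.
whole-barley bread only: max(19/3, 1761/103) = 17.1 servings → $5.13.
edamame only: max(19/6, 1761/593) = 3.167 servings → $4.28.
banana only: max(19/3, 1761/543) = 6.333 servings → $2.22.
whole-barley bread + edamame with both tight: 0.6038 servings and 2.865 servings → $4.05.
whole-barley bread + banana with both tight: 3.814 servings and 2.52 servings → $2.03.
edamame + banana with both targets exact would need a negative amount; discard.
Cheapest feasible corner: $2.03.

$2.03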